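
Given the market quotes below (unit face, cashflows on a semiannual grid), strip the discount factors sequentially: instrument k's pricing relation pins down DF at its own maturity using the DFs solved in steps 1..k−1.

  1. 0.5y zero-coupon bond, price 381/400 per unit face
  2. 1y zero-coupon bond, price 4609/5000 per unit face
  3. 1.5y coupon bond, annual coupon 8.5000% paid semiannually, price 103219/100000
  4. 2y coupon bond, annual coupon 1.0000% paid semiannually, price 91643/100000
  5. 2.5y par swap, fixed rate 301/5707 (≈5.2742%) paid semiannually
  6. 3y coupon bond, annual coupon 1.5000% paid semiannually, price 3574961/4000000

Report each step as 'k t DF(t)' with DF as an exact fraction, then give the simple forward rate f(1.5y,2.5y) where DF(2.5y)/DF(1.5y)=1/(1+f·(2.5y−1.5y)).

step 1 [0.5y] zero: DF = P = 381/400 ≈ 0.952500
step 2 [1y] zero: DF = P = 4609/5000 ≈ 0.921800
step 3 [1.5y] bond c/2=17/400: DF=(103219/100000 − 17/400·(0.952500+0.921800))/(1+17/400) = 9137/10000 ≈ 0.913700
step 4 [2y] bond c/2=1/200: DF=(91643/100000 − 1/200·(0.952500+0.921800+0.913700))/(1+1/200) = 449/500 ≈ 0.898000
step 5 [2.5y] swap r/2=301/11414: DF=(1 − 301/11414·(0.952500+0.921800+0.913700+0.898000))/(1+301/11414) = 2199/2500 ≈ 0.879600
step 6 [3y] bond c/2=3/400: DF=(3574961/4000000 − 3/400·(0.952500+0.921800+0.913700+0.898000+0.879600))/(1+3/400) = 8531/10000 ≈ 0.853100

1 1/2 381/400
2 1 4609/5000
3 3/2 9137/10000
4 2 449/500
5 5/2 2199/2500
6 3 8531/10000
f(1.5y,2.5y) = ((9137/10000)/(2199/2500) − 1)/(1) = 341/8796 ≈ 3.8768%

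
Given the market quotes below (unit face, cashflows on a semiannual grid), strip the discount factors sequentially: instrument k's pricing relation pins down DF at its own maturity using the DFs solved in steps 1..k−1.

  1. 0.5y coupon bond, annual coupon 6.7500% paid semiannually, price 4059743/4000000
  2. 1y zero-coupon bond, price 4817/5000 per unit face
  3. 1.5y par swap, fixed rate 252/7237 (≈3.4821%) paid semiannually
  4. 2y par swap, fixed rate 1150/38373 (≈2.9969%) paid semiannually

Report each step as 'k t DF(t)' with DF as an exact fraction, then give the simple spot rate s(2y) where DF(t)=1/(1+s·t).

step 1 [0.5y] bond c/2=27/800: DF=(4059743/4000000 − 27/800·(0))/(1+27/800) = 4909/5000 ≈ 0.981800
step 2 [1y] zero: DF = P = 4817/5000 ≈ 0.963400
step 3 [1.5y] swap r/2=126/7237: DF=(1 − 126/7237·(0.981800+0.963400))/(1+126/7237) = 1187/1250 ≈ 0.949600
step 4 [2y] swap r/2=575/38373: DF=(1 − 575/38373·(0.981800+0.963400+0.949600))/(1+575/38373) = 377/400 ≈ 0.942500

1 1/2 4909/5000
2 1 4817/5000
3 3/2 1187/1250
4 2 377/400
s(2y) = (1/(377/400) − 1)/(2) = 23/754 ≈ 3.0504%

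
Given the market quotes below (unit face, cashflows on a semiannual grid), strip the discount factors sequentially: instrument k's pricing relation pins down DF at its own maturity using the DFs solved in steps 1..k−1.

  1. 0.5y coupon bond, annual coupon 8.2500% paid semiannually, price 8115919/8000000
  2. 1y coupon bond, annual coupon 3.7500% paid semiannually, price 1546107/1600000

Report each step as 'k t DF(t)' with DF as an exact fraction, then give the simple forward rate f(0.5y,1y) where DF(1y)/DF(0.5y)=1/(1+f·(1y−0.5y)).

1 1/2 9743/10000
2 1 4653/5000
f(0.5y,1y) = ((9743/10000)/(4653/5000) − 1)/(1/2) = 437/4653 ≈ 9.3918%

step 1 [0.5y] bond c/2=33/800: DF=(8115919/8000000 − 33/800·(0))/(1+33/800) = 9743/10000 ≈ 0.974300
step 2 [1y] bond c/2=3/160: DF=(1546107/1600000 − 3/160·(0.974300))/(1+3/160) = 4653/5000 ≈ 0.930600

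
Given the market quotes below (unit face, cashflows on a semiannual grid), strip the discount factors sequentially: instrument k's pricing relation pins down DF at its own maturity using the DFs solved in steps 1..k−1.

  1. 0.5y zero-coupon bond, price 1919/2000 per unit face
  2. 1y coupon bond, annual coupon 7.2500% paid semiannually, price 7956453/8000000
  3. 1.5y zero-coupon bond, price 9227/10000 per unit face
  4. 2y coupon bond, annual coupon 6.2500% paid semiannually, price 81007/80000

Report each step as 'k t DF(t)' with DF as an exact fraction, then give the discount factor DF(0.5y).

step 1 [0.5y] zero: DF = P = 1919/2000 ≈ 0.959500
step 2 [1y] bond c/2=29/800: DF=(7956453/8000000 − 29/800·(0.959500))/(1+29/800) = 4631/5000 ≈ 0.926200
step 3 [1.5y] zero: DF = P = 9227/10000 ≈ 0.922700
step 4 [2y] bond c/2=1/32: DF=(81007/80000 − 1/32·(0.959500+0.926200+0.922700))/(1+1/32) = 1121/1250 ≈ 0.896800

1 1/2 1919/2000
2 1 4631/5000
3 3/2 9227/10000
4 2 1121/1250
DF(0.5y) = 1919/2000 ≈ 0.959500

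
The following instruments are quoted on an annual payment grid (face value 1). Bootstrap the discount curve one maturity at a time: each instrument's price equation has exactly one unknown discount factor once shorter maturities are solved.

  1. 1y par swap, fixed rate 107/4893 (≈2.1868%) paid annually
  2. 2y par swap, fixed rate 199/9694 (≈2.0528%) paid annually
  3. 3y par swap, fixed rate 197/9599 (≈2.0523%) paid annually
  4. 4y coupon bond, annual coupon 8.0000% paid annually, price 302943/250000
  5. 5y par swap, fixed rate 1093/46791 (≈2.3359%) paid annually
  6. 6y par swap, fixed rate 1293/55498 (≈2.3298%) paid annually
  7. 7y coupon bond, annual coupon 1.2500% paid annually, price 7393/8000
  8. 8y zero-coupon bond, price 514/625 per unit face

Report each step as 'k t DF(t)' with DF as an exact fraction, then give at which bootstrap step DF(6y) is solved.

1 1 4893/5000
2 2 4801/5000
3 3 9409/10000
4 4 9087/10000
5 5 8907/10000
6 6 8707/10000
7 7 4221/5000
8 8 514/625
DF(6y) is solved at step 6

step 1 [1y] swap r/1=107/4893: DF=(1 − 107/4893·(0))/(1+107/4893) = 4893/5000 ≈ 0.978600
step 2 [2y] swap r/1=199/9694: DF=(1 − 199/9694·(0.978600))/(1+199/9694) = 4801/5000 ≈ 0.960200
step 3 [3y] swap r/1=197/9599: DF=(1 − 197/9599·(0.978600+0.960200))/(1+197/9599) = 9409/10000 ≈ 0.940900
step 4 [4y] bond c/1=2/25: DF=(302943/250000 − 2/25·(0.978600+0.960200+0.940900))/(1+2/25) = 9087/10000 ≈ 0.908700
step 5 [5y] swap r/1=1093/46791: DF=(1 − 1093/46791·(0.978600+0.960200+0.940900+0.908700))/(1+1093/46791) = 8907/10000 ≈ 0.890700
step 6 [6y] swap r/1=1293/55498: DF=(1 − 1293/55498·(0.978600+0.960200+0.940900+0.908700+0.890700))/(1+1293/55498) = 8707/10000 ≈ 0.870700
step 7 [7y] bond c/1=1/80: DF=(7393/8000 − 1/80·(0.978600+0.960200+0.940900+0.908700+0.890700+0.870700))/(1+1/80) = 4221/5000 ≈ 0.844200
step 8 [8y] zero: DF = P = 514/625 ≈ 0.822400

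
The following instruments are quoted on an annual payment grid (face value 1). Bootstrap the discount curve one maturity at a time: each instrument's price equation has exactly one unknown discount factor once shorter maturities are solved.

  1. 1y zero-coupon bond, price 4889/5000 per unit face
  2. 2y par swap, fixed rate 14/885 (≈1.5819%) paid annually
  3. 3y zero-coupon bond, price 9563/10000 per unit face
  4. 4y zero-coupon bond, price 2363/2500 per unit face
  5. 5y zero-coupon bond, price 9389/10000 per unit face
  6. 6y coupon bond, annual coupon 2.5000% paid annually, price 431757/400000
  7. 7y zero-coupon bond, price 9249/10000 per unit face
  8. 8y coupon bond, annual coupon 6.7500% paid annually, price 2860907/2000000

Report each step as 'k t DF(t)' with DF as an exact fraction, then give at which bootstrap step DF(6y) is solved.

step 1 [1y] zero: DF = P = 4889/5000 ≈ 0.977800
step 2 [2y] swap r/1=14/885: DF=(1 − 14/885·(0.977800))/(1+14/885) = 2423/2500 ≈ 0.969200
step 3 [3y] zero: DF = P = 9563/10000 ≈ 0.956300
step 4 [4y] zero: DF = P = 2363/2500 ≈ 0.945200
step 5 [5y] zero: DF = P = 9389/10000 ≈ 0.938900
step 6 [6y] bond c/1=1/40: DF=(431757/400000 − 1/40·(0.977800+0.969200+0.956300+0.945200+0.938900))/(1+1/40) = 9363/10000 ≈ 0.936300
step 7 [7y] zero: DF = P = 9249/10000 ≈ 0.924900
step 8 [8y] bond c/1=27/400: DF=(2860907/2000000 − 27/400·(0.977800+0.969200+0.956300+0.945200+0.938900+0.936300+0.924900))/(1+27/400) = 2299/2500 ≈ 0.919600

1 1 4889/5000
2 2 2423/2500
3 3 9563/10000
4 4 2363/2500
5 5 9389/10000
6 6 9363/10000
7 7 9249/10000
8 8 2299/2500
DF(6y) is solved at step 6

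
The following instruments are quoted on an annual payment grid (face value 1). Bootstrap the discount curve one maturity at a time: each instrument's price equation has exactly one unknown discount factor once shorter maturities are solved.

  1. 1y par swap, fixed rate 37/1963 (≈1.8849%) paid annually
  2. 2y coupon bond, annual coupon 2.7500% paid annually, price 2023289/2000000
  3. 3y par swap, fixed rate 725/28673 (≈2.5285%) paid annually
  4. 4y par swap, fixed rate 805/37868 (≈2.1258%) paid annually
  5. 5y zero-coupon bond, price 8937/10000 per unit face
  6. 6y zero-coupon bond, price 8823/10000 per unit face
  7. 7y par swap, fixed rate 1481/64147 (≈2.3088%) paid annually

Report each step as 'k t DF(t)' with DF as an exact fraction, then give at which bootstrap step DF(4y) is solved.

1 1 1963/2000
2 2 9583/10000
3 3 371/400
4 4 1839/2000
5 5 8937/10000
6 6 8823/10000
7 7 8519/10000
DF(4y) is solved at step 4

step 1 [1y] swap r/1=37/1963: DF=(1 − 37/1963·(0))/(1+37/1963) = 1963/2000 ≈ 0.981500
step 2 [2y] bond c/1=11/400: DF=(2023289/2000000 − 11/400·(0.981500))/(1+11/400) = 9583/10000 ≈ 0.958300
step 3 [3y] swap r/1=725/28673: DF=(1 − 725/28673·(0.981500+0.958300))/(1+725/28673) = 371/400 ≈ 0.927500
step 4 [4y] swap r/1=805/37868: DF=(1 − 805/37868·(0.981500+0.958300+0.927500))/(1+805/37868) = 1839/2000 ≈ 0.919500
step 5 [5y] zero: DF = P = 8937/10000 ≈ 0.893700
step 6 [6y] zero: DF = P = 8823/10000 ≈ 0.882300
step 7 [7y] swap r/1=1481/64147: DF=(1 − 1481/64147·(0.981500+0.958300+0.927500+0.919500+0.893700+0.882300))/(1+1481/64147) = 8519/10000 ≈ 0.851900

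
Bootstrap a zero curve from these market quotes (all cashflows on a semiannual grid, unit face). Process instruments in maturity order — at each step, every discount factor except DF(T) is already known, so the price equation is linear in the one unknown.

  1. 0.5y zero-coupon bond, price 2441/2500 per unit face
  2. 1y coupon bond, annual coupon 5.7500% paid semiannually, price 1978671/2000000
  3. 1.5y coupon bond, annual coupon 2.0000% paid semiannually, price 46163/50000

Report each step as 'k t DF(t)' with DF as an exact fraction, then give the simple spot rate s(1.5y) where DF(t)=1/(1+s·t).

step 1 [0.5y] zero: DF = P = 2441/2500 ≈ 0.976400
step 2 [1y] bond c/2=23/800: DF=(1978671/2000000 − 23/800·(0.976400))/(1+23/800) = 584/625 ≈ 0.934400
step 3 [1.5y] bond c/2=1/100: DF=(46163/50000 − 1/100·(0.976400+0.934400))/(1+1/100) = 1119/1250 ≈ 0.895200

1 1/2 2441/2500
2 1 584/625
3 3/2 1119/1250
s(1.5y) = (1/(1119/1250) − 1)/(3/2) = 262/3357 ≈ 7.8046%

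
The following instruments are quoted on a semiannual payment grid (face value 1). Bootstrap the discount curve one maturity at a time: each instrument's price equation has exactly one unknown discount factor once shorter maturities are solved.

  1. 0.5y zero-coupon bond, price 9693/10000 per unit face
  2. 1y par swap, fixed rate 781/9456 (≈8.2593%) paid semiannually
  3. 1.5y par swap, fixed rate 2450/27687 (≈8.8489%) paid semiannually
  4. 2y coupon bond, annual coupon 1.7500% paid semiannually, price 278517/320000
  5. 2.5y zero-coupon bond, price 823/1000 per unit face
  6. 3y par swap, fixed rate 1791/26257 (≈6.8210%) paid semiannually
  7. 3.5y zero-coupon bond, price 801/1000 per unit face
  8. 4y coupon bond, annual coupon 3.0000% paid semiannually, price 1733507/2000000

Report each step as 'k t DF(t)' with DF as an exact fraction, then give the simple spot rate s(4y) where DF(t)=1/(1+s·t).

step 1 [0.5y] zero: DF = P = 9693/10000 ≈ 0.969300
step 2 [1y] swap r/2=781/18912: DF=(1 − 781/18912·(0.969300))/(1+781/18912) = 9219/10000 ≈ 0.921900
step 3 [1.5y] swap r/2=1225/27687: DF=(1 − 1225/27687·(0.969300+0.921900))/(1+1225/27687) = 351/400 ≈ 0.877500
step 4 [2y] bond c/2=7/800: DF=(278517/320000 − 7/800·(0.969300+0.921900+0.877500))/(1+7/800) = 2097/2500 ≈ 0.838800
step 5 [2.5y] zero: DF = P = 823/1000 ≈ 0.823000
step 6 [3y] swap r/2=1791/52514: DF=(1 − 1791/52514·(0.969300+0.921900+0.877500+0.838800+0.823000))/(1+1791/52514) = 8209/10000 ≈ 0.820900
step 7 [3.5y] zero: DF = P = 801/1000 ≈ 0.801000
step 8 [4y] bond c/2=3/200: DF=(1733507/2000000 − 3/200·(0.969300+0.921900+0.877500+0.838800+0.823000+0.820900+0.801000))/(1+3/200) = 1529/2000 ≈ 0.764500

1 1/2 9693/10000
2 1 9219/10000
3 3/2 351/400
4 2 2097/2500
5 5/2 823/1000
6 3 8209/10000
7 7/2 801/1000
8 4 1529/2000
s(4y) = (1/(1529/2000) − 1)/(4) = 471/6116 ≈ 7.7011%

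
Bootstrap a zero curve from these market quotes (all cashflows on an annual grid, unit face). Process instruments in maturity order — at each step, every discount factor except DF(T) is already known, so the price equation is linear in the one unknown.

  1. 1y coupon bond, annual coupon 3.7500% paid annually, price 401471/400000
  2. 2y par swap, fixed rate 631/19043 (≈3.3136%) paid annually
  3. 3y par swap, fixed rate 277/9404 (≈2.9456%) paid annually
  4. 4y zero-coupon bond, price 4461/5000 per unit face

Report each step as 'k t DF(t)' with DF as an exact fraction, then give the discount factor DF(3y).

step 1 [1y] bond c/1=3/80: DF=(401471/400000 − 3/80·(0))/(1+3/80) = 4837/5000 ≈ 0.967400
step 2 [2y] swap r/1=631/19043: DF=(1 − 631/19043·(0.967400))/(1+631/19043) = 9369/10000 ≈ 0.936900
step 3 [3y] swap r/1=277/9404: DF=(1 − 277/9404·(0.967400+0.936900))/(1+277/9404) = 9169/10000 ≈ 0.916900
step 4 [4y] zero: DF = P = 4461/5000 ≈ 0.892200

1 1 4837/5000
2 2 9369/10000
3 3 9169/10000
4 4 4461/5000
DF(3y) = 9169/10000 ≈ 0.916900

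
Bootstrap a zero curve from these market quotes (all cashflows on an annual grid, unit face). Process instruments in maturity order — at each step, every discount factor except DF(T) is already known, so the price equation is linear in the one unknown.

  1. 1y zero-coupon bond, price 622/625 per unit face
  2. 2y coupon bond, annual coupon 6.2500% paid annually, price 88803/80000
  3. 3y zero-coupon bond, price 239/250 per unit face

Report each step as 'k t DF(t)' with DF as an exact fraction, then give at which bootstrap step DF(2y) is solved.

step 1 [1y] zero: DF = P = 622/625 ≈ 0.995200
step 2 [2y] bond c/1=1/16: DF=(88803/80000 − 1/16·(0.995200))/(1+1/16) = 4931/5000 ≈ 0.986200
step 3 [3y] zero: DF = P = 239/250 ≈ 0.956000

1 1 622/625
2 2 4931/5000
3 3 239/250
DF(2y) is solved at step 2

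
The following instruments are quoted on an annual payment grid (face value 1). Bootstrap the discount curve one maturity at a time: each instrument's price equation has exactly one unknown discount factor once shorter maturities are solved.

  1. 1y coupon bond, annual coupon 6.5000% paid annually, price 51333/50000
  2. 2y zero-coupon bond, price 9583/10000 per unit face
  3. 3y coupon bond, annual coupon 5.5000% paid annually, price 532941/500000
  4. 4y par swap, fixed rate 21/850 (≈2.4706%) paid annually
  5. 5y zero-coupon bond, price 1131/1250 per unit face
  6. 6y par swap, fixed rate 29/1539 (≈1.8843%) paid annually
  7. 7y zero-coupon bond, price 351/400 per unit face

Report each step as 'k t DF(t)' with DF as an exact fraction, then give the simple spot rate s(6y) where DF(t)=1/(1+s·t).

1 1 241/250
2 2 9583/10000
3 3 9101/10000
4 4 2269/2500
5 5 1131/1250
6 6 2239/2500
7 7 351/400
s(6y) = (1/(2239/2500) − 1)/(6) = 87/4478 ≈ 1.9428%

step 1 [1y] bond c/1=13/200: DF=(51333/50000 − 13/200·(0))/(1+13/200) = 241/250 ≈ 0.964000
step 2 [2y] zero: DF = P = 9583/10000 ≈ 0.958300
step 3 [3y] bond c/1=11/200: DF=(532941/500000 − 11/200·(0.964000+0.958300))/(1+11/200) = 9101/10000 ≈ 0.910100
step 4 [4y] swap r/1=21/850: DF=(1 − 21/850·(0.964000+0.958300+0.910100))/(1+21/850) = 2269/2500 ≈ 0.907600
step 5 [5y] zero: DF = P = 1131/1250 ≈ 0.904800
step 6 [6y] swap r/1=29/1539: DF=(1 − 29/1539·(0.964000+0.958300+0.910100+0.907600+0.904800))/(1+29/1539) = 2239/2500 ≈ 0.895600
step 7 [7y] zero: DF = P = 351/400 ≈ 0.877500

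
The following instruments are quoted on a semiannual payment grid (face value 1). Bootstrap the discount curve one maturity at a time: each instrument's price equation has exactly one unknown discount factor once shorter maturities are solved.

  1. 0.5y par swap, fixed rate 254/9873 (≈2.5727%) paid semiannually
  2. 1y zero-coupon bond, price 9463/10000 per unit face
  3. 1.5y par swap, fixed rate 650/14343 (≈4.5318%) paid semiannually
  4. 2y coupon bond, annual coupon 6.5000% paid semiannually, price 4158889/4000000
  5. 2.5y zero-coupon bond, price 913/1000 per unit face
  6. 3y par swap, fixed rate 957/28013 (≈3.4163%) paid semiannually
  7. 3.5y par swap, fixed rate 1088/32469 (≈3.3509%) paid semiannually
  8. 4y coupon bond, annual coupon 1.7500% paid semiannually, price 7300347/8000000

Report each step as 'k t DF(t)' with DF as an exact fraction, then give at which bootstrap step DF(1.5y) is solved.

1 1/2 9873/10000
2 1 9463/10000
3 3/2 187/200
4 2 9167/10000
5 5/2 913/1000
6 3 9043/10000
7 7/2 557/625
8 4 8483/10000
DF(1.5y) is solved at step 3

step 1 [0.5y] swap r/2=127/9873: DF=(1 − 127/9873·(0))/(1+127/9873) = 9873/10000 ≈ 0.987300
step 2 [1y] zero: DF = P = 9463/10000 ≈ 0.946300
step 3 [1.5y] swap r/2=325/14343: DF=(1 − 325/14343·(0.987300+0.946300))/(1+325/14343) = 187/200 ≈ 0.935000
step 4 [2y] bond c/2=13/400: DF=(4158889/4000000 − 13/400·(0.987300+0.946300+0.935000))/(1+13/400) = 9167/10000 ≈ 0.916700
step 5 [2.5y] zero: DF = P = 913/1000 ≈ 0.913000
step 6 [3y] swap r/2=957/56026: DF=(1 − 957/56026·(0.987300+0.946300+0.935000+0.916700+0.913000))/(1+957/56026) = 9043/10000 ≈ 0.904300
step 7 [3.5y] swap r/2=544/32469: DF=(1 − 544/32469·(0.987300+0.946300+0.935000+0.916700+0.913000+0.904300))/(1+544/32469) = 557/625 ≈ 0.891200
step 8 [4y] bond c/2=7/800: DF=(7300347/8000000 − 7/800·(0.987300+0.946300+0.935000+0.916700+0.913000+0.904300+0.891200))/(1+7/800) = 8483/10000 ≈ 0.848300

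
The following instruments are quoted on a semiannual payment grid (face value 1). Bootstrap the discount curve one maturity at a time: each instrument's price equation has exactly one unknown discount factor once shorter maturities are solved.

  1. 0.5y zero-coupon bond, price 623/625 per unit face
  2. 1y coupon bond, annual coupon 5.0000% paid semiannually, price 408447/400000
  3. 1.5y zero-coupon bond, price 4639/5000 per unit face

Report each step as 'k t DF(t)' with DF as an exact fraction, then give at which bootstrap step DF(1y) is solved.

step 1 [0.5y] zero: DF = P = 623/625 ≈ 0.996800
step 2 [1y] bond c/2=1/40: DF=(408447/400000 − 1/40·(0.996800))/(1+1/40) = 9719/10000 ≈ 0.971900
step 3 [1.5y] zero: DF = P = 4639/5000 ≈ 0.927800

1 1/2 623/625
2 1 9719/10000
3 3/2 4639/5000
DF(1y) is solved at step 2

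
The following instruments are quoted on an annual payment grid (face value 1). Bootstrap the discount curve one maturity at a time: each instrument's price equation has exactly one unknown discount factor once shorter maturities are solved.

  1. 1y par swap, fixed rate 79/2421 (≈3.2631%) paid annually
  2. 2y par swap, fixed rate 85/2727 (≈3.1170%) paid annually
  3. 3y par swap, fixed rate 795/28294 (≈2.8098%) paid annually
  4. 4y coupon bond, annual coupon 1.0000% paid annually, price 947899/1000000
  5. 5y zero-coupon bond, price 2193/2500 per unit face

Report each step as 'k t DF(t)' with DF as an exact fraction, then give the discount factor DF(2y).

step 1 [1y] swap r/1=79/2421: DF=(1 − 79/2421·(0))/(1+79/2421) = 2421/2500 ≈ 0.968400
step 2 [2y] swap r/1=85/2727: DF=(1 − 85/2727·(0.968400))/(1+85/2727) = 1881/2000 ≈ 0.940500
step 3 [3y] swap r/1=795/28294: DF=(1 − 795/28294·(0.968400+0.940500))/(1+795/28294) = 1841/2000 ≈ 0.920500
step 4 [4y] bond c/1=1/100: DF=(947899/1000000 − 1/100·(0.968400+0.940500+0.920500))/(1+1/100) = 1821/2000 ≈ 0.910500
step 5 [5y] zero: DF = P = 2193/2500 ≈ 0.877200

1 1 2421/2500
2 2 1881/2000
3 3 1841/2000
4 4 1821/2000
5 5 2193/2500
DF(2y) = 1881/2000 ≈ 0.940500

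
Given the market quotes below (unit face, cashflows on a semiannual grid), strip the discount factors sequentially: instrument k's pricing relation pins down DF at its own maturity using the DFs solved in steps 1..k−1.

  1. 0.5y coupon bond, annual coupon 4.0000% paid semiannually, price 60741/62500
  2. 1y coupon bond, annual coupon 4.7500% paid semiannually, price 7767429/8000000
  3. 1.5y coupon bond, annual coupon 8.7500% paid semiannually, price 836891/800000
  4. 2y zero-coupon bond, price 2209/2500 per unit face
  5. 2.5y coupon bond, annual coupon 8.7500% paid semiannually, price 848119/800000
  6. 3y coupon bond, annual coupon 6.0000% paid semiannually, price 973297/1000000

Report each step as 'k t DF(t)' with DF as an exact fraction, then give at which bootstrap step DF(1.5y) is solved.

step 1 [0.5y] bond c/2=1/50: DF=(60741/62500 − 1/50·(0))/(1+1/50) = 1191/1250 ≈ 0.952800
step 2 [1y] bond c/2=19/800: DF=(7767429/8000000 − 19/800·(0.952800))/(1+19/800) = 9263/10000 ≈ 0.926300
step 3 [1.5y] bond c/2=7/160: DF=(836891/800000 − 7/160·(0.952800+0.926300))/(1+7/160) = 1847/2000 ≈ 0.923500
step 4 [2y] zero: DF = P = 2209/2500 ≈ 0.883600
step 5 [2.5y] bond c/2=7/160: DF=(848119/800000 − 7/160·(0.952800+0.926300+0.923500+0.883600))/(1+7/160) = 2153/2500 ≈ 0.861200
step 6 [3y] bond c/2=3/100: DF=(973297/1000000 − 3/100·(0.952800+0.926300+0.923500+0.883600+0.861200))/(1+3/100) = 13/16 ≈ 0.812500

1 1/2 1191/1250
2 1 9263/10000
3 3/2 1847/2000
4 2 2209/2500
5 5/2 2153/2500
6 3 13/16
DF(1.5y) is solved at step 3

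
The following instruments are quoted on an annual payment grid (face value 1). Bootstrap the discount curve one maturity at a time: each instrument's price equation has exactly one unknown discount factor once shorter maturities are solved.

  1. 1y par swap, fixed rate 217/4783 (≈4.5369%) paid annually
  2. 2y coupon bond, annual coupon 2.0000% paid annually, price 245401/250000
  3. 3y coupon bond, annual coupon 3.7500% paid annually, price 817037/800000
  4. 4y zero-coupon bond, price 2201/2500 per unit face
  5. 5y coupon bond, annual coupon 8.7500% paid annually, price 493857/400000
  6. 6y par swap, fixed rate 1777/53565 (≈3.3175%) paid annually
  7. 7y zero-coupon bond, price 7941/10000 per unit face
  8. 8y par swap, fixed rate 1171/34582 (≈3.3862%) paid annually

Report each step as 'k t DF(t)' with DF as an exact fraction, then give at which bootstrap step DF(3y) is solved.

1 1 4783/5000
2 2 2359/2500
3 3 9157/10000
4 4 2201/2500
5 5 8379/10000
6 6 8223/10000
7 7 7941/10000
8 8 3829/5000
DF(3y) is solved at step 3

step 1 [1y] swap r/1=217/4783: DF=(1 − 217/4783·(0))/(1+217/4783) = 4783/5000 ≈ 0.956600
step 2 [2y] bond c/1=1/50: DF=(245401/250000 − 1/50·(0.956600))/(1+1/50) = 2359/2500 ≈ 0.943600
step 3 [3y] bond c/1=3/80: DF=(817037/800000 − 3/80·(0.956600+0.943600))/(1+3/80) = 9157/10000 ≈ 0.915700
step 4 [4y] zero: DF = P = 2201/2500 ≈ 0.880400
step 5 [5y] bond c/1=7/80: DF=(493857/400000 − 7/80·(0.956600+0.943600+0.915700+0.880400))/(1+7/80) = 8379/10000 ≈ 0.837900
step 6 [6y] swap r/1=1777/53565: DF=(1 − 1777/53565·(0.956600+0.943600+0.915700+0.880400+0.837900))/(1+1777/53565) = 8223/10000 ≈ 0.822300
step 7 [7y] zero: DF = P = 7941/10000 ≈ 0.794100
step 8 [8y] swap r/1=1171/34582: DF=(1 − 1171/34582·(0.956600+0.943600+0.915700+0.880400+0.837900+0.822300+0.794100))/(1+1171/34582) = 3829/5000 ≈ 0.765800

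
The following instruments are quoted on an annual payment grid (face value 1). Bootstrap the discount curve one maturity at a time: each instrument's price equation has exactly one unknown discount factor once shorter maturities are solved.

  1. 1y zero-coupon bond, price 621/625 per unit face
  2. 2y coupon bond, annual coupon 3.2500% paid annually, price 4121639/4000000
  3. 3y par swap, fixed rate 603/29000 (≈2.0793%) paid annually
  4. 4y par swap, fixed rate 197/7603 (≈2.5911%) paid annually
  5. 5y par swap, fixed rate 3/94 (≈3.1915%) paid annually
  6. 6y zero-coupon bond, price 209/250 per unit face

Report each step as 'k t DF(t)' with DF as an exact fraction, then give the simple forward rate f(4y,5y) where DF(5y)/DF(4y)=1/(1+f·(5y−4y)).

1 1 621/625
2 2 9667/10000
3 3 9397/10000
4 4 1803/2000
5 5 1703/2000
6 6 209/250
f(4y,5y) = ((1803/2000)/(1703/2000) − 1)/(1) = 100/1703 ≈ 5.8720%

step 1 [1y] zero: DF = P = 621/625 ≈ 0.993600
step 2 [2y] bond c/1=13/400: DF=(4121639/4000000 − 13/400·(0.993600))/(1+13/400) = 9667/10000 ≈ 0.966700
step 3 [3y] swap r/1=603/29000: DF=(1 − 603/29000·(0.993600+0.966700))/(1+603/29000) = 9397/10000 ≈ 0.939700
step 4 [4y] swap r/1=197/7603: DF=(1 − 197/7603·(0.993600+0.966700+0.939700))/(1+197/7603) = 1803/2000 ≈ 0.901500
step 5 [5y] swap r/1=3/94: DF=(1 − 3/94·(0.993600+0.966700+0.939700+0.901500))/(1+3/94) = 1703/2000 ≈ 0.851500
step 6 [6y] zero: DF = P = 209/250 ≈ 0.836000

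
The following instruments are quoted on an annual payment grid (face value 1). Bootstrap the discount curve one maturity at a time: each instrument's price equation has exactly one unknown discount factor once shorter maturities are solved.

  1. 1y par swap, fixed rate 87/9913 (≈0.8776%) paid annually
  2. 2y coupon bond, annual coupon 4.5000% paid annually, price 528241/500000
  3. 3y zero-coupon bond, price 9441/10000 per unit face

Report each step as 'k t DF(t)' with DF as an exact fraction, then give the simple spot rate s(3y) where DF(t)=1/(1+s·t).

1 1 9913/10000
2 2 9683/10000
3 3 9441/10000
s(3y) = (1/(9441/10000) − 1)/(3) = 559/28323 ≈ 1.9737%

step 1 [1y] swap r/1=87/9913: DF=(1 − 87/9913·(0))/(1+87/9913) = 9913/10000 ≈ 0.991300
step 2 [2y] bond c/1=9/200: DF=(528241/500000 − 9/200·(0.991300))/(1+9/200) = 9683/10000 ≈ 0.968300
step 3 [3y] zero: DF = P = 9441/10000 ≈ 0.944100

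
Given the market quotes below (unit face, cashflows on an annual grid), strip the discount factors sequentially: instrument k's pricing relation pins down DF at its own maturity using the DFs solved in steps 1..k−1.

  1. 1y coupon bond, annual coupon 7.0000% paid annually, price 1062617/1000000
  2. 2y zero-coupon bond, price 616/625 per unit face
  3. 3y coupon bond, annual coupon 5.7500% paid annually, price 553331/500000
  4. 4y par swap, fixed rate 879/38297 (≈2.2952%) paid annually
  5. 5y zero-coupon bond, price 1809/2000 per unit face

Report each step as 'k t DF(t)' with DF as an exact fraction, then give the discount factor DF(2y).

step 1 [1y] bond c/1=7/100: DF=(1062617/1000000 − 7/100·(0))/(1+7/100) = 9931/10000 ≈ 0.993100
step 2 [2y] zero: DF = P = 616/625 ≈ 0.985600
step 3 [3y] bond c/1=23/400: DF=(553331/500000 − 23/400·(0.993100+0.985600))/(1+23/400) = 9389/10000 ≈ 0.938900
step 4 [4y] swap r/1=879/38297: DF=(1 − 879/38297·(0.993100+0.985600+0.938900))/(1+879/38297) = 9121/10000 ≈ 0.912100
step 5 [5y] zero: DF = P = 1809/2000 ≈ 0.904500

1 1 9931/10000
2 2 616/625
3 3 9389/10000
4 4 9121/10000
5 5 1809/2000
DF(2y) = 616/625 ≈ 0.985600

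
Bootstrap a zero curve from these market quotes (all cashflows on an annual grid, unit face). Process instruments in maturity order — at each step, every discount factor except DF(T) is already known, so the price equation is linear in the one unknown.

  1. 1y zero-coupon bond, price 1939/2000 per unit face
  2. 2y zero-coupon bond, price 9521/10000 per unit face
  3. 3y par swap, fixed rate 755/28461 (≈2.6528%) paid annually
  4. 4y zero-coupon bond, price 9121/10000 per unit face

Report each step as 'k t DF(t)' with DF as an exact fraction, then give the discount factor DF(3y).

step 1 [1y] zero: DF = P = 1939/2000 ≈ 0.969500
step 2 [2y] zero: DF = P = 9521/10000 ≈ 0.952100
step 3 [3y] swap r/1=755/28461: DF=(1 − 755/28461·(0.969500+0.952100))/(1+755/28461) = 1849/2000 ≈ 0.924500
step 4 [4y] zero: DF = P = 9121/10000 ≈ 0.912100

1 1 1939/2000
2 2 9521/10000
3 3 1849/2000
4 4 9121/10000
DF(3y) = 1849/2000 ≈ 0.924500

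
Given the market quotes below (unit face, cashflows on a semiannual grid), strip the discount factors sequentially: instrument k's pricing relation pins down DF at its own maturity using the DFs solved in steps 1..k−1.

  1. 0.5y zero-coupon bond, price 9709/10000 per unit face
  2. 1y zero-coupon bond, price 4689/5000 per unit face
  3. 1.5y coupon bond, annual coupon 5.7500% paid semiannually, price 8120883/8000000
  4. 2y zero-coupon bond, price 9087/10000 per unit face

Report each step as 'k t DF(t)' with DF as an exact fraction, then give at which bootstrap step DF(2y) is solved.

step 1 [0.5y] zero: DF = P = 9709/10000 ≈ 0.970900
step 2 [1y] zero: DF = P = 4689/5000 ≈ 0.937800
step 3 [1.5y] bond c/2=23/800: DF=(8120883/8000000 − 23/800·(0.970900+0.937800))/(1+23/800) = 4667/5000 ≈ 0.933400
step 4 [2y] zero: DF = P = 9087/10000 ≈ 0.908700

1 1/2 9709/10000
2 1 4689/5000
3 3/2 4667/5000
4 2 9087/10000
DF(2y) is solved at step 4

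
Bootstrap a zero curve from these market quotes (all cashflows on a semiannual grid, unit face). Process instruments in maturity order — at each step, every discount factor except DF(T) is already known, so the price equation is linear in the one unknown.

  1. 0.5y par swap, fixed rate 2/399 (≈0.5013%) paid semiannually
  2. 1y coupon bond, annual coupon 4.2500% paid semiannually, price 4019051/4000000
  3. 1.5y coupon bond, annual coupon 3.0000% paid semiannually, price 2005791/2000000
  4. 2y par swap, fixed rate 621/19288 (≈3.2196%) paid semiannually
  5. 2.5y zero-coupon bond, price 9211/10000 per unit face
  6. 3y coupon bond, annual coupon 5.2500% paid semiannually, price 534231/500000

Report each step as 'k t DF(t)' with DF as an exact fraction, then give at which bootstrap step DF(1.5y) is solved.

1 1/2 399/400
2 1 9631/10000
3 3/2 9591/10000
4 2 9379/10000
5 5/2 9211/10000
6 3 9189/10000
DF(1.5y) is solved at step 3

step 1 [0.5y] swap r/2=1/399: DF=(1 − 1/399·(0))/(1+1/399) = 399/400 ≈ 0.997500
step 2 [1y] bond c/2=17/800: DF=(4019051/4000000 − 17/800·(0.997500))/(1+17/800) = 9631/10000 ≈ 0.963100
step 3 [1.5y] bond c/2=3/200: DF=(2005791/2000000 − 3/200·(0.997500+0.963100))/(1+3/200) = 9591/10000 ≈ 0.959100
step 4 [2y] swap r/2=621/38576: DF=(1 − 621/38576·(0.997500+0.963100+0.959100))/(1+621/38576) = 9379/10000 ≈ 0.937900
step 5 [2.5y] zero: DF = P = 9211/10000 ≈ 0.921100
step 6 [3y] bond c/2=21/800: DF=(534231/500000 − 21/800·(0.997500+0.963100+0.959100+0.937900+0.921100))/(1+21/800) = 9189/10000 ≈ 0.918900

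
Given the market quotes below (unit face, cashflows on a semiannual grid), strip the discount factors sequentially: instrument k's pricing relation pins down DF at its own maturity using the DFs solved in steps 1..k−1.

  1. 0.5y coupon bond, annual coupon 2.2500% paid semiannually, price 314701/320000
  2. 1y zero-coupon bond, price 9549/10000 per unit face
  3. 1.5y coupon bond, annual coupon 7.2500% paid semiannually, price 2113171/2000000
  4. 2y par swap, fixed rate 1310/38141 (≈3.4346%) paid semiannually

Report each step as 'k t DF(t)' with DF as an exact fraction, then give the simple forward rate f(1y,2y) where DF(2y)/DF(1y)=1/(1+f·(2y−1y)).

step 1 [0.5y] bond c/2=9/800: DF=(314701/320000 − 9/800·(0))/(1+9/800) = 389/400 ≈ 0.972500
step 2 [1y] zero: DF = P = 9549/10000 ≈ 0.954900
step 3 [1.5y] bond c/2=29/800: DF=(2113171/2000000 − 29/800·(0.972500+0.954900))/(1+29/800) = 4761/5000 ≈ 0.952200
step 4 [2y] swap r/2=655/38141: DF=(1 − 655/38141·(0.972500+0.954900+0.952200))/(1+655/38141) = 1869/2000 ≈ 0.934500

1 1/2 389/400
2 1 9549/10000
3 3/2 4761/5000
4 2 1869/2000
f(1y,2y) = ((9549/10000)/(1869/2000) − 1)/(1) = 68/3115 ≈ 2.1830%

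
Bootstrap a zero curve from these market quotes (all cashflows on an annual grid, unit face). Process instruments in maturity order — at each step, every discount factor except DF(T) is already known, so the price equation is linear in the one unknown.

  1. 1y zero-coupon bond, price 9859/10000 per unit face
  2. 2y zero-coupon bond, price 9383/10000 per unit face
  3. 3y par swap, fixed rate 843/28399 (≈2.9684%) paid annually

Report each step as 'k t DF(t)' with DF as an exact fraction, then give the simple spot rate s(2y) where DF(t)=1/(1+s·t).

1 1 9859/10000
2 2 9383/10000
3 3 9157/10000
s(2y) = (1/(9383/10000) − 1)/(2) = 617/18766 ≈ 3.2879%

step 1 [1y] zero: DF = P = 9859/10000 ≈ 0.985900
step 2 [2y] zero: DF = P = 9383/10000 ≈ 0.938300
step 3 [3y] swap r/1=843/28399: DF=(1 − 843/28399·(0.985900+0.938300))/(1+843/28399) = 9157/10000 ≈ 0.915700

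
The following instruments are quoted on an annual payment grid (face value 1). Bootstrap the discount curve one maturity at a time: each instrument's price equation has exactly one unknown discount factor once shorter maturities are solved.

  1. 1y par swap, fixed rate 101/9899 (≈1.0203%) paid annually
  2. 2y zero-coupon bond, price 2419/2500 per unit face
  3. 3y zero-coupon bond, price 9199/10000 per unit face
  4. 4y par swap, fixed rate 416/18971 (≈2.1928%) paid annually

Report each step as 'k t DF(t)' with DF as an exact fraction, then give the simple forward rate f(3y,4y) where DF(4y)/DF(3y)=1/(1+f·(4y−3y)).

step 1 [1y] swap r/1=101/9899: DF=(1 − 101/9899·(0))/(1+101/9899) = 9899/10000 ≈ 0.989900
step 2 [2y] zero: DF = P = 2419/2500 ≈ 0.967600
step 3 [3y] zero: DF = P = 9199/10000 ≈ 0.919900
step 4 [4y] swap r/1=416/18971: DF=(1 − 416/18971·(0.989900+0.967600+0.919900))/(1+416/18971) = 573/625 ≈ 0.916800

1 1 9899/10000
2 2 2419/2500
3 3 9199/10000
4 4 573/625
f(3y,4y) = ((9199/10000)/(573/625) − 1)/(1) = 31/9168 ≈ 0.3381%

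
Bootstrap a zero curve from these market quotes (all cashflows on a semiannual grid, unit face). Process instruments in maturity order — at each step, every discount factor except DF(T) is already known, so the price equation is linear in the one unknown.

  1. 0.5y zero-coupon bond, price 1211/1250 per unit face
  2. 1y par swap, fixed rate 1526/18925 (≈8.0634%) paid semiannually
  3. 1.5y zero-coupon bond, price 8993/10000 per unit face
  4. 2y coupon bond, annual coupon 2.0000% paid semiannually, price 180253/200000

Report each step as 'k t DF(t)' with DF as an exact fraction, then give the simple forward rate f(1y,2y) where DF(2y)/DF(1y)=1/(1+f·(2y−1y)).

1 1/2 1211/1250
2 1 9237/10000
3 3/2 8993/10000
4 2 8647/10000
f(1y,2y) = ((9237/10000)/(8647/10000) − 1)/(1) = 590/8647 ≈ 6.8232%

step 1 [0.5y] zero: DF = P = 1211/1250 ≈ 0.968800
step 2 [1y] swap r/2=763/18925: DF=(1 − 763/18925·(0.968800))/(1+763/18925) = 9237/10000 ≈ 0.923700
step 3 [1.5y] zero: DF = P = 8993/10000 ≈ 0.899300
step 4 [2y] bond c/2=1/100: DF=(180253/200000 − 1/100·(0.968800+0.923700+0.899300))/(1+1/100) = 8647/10000 ≈ 0.864700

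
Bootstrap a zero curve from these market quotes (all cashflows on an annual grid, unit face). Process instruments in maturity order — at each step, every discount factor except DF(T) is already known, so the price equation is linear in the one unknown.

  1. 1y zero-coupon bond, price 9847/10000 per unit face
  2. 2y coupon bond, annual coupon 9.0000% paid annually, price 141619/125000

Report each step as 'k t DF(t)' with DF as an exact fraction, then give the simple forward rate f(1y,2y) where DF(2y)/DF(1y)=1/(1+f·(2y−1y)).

step 1 [1y] zero: DF = P = 9847/10000 ≈ 0.984700
step 2 [2y] bond c/1=9/100: DF=(141619/125000 − 9/100·(0.984700))/(1+9/100) = 9581/10000 ≈ 0.958100

1 1 9847/10000
2 2 9581/10000
f(1y,2y) = ((9847/10000)/(9581/10000) − 1)/(1) = 266/9581 ≈ 2.7763%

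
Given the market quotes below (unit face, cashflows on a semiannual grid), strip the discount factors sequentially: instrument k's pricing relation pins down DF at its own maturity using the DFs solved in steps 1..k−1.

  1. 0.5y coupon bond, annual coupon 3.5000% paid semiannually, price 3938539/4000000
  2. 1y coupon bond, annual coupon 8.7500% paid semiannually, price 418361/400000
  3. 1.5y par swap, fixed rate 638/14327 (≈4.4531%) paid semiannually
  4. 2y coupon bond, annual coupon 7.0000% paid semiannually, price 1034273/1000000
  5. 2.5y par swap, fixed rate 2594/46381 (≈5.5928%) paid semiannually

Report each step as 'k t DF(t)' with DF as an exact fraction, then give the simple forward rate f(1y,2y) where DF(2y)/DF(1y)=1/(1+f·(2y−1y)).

step 1 [0.5y] bond c/2=7/400: DF=(3938539/4000000 − 7/400·(0))/(1+7/400) = 9677/10000 ≈ 0.967700
step 2 [1y] bond c/2=7/160: DF=(418361/400000 − 7/160·(0.967700))/(1+7/160) = 1923/2000 ≈ 0.961500
step 3 [1.5y] swap r/2=319/14327: DF=(1 − 319/14327·(0.967700+0.961500))/(1+319/14327) = 4681/5000 ≈ 0.936200
step 4 [2y] bond c/2=7/200: DF=(1034273/1000000 − 7/200·(0.967700+0.961500+0.936200))/(1+7/200) = 564/625 ≈ 0.902400
step 5 [2.5y] swap r/2=1297/46381: DF=(1 − 1297/46381·(0.967700+0.961500+0.936200+0.902400))/(1+1297/46381) = 8703/10000 ≈ 0.870300

1 1/2 9677/10000
2 1 1923/2000
3 3/2 4681/5000
4 2 564/625
5 5/2 8703/10000
f(1y,2y) = ((1923/2000)/(564/625) − 1)/(1) = 197/3008 ≈ 6.5492%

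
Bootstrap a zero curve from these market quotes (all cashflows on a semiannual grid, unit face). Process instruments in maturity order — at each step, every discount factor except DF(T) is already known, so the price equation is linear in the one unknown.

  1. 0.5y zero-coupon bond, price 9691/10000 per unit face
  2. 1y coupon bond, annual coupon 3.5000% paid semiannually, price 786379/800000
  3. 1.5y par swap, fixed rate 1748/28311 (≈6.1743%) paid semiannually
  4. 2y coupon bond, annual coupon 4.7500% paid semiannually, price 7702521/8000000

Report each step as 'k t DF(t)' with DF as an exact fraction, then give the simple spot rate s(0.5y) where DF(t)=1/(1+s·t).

1 1/2 9691/10000
2 1 4747/5000
3 3/2 4563/5000
4 2 2187/2500
s(0.5y) = (1/(9691/10000) − 1)/(1/2) = 618/9691 ≈ 6.3771%

step 1 [0.5y] zero: DF = P = 9691/10000 ≈ 0.969100
step 2 [1y] bond c/2=7/400: DF=(786379/800000 − 7/400·(0.969100))/(1+7/400) = 4747/5000 ≈ 0.949400
step 3 [1.5y] swap r/2=874/28311: DF=(1 − 874/28311·(0.969100+0.949400))/(1+874/28311) = 4563/5000 ≈ 0.912600
step 4 [2y] bond c/2=19/800: DF=(7702521/8000000 − 19/800·(0.969100+0.949400+0.912600))/(1+19/800) = 2187/2500 ≈ 0.874800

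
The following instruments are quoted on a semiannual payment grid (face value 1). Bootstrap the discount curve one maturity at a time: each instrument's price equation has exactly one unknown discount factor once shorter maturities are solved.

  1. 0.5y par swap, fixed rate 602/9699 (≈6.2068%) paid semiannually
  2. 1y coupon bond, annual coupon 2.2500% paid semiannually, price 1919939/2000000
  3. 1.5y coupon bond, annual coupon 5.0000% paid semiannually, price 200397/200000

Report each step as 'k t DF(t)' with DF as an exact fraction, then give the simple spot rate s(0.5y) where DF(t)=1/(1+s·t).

1 1/2 9699/10000
2 1 1877/2000
3 3/2 931/1000
s(0.5y) = (1/(9699/10000) − 1)/(1/2) = 602/9699 ≈ 6.2068%

step 1 [0.5y] swap r/2=301/9699: DF=(1 − 301/9699·(0))/(1+301/9699) = 9699/10000 ≈ 0.969900
step 2 [1y] bond c/2=9/800: DF=(1919939/2000000 − 9/800·(0.969900))/(1+9/800) = 1877/2000 ≈ 0.938500
step 3 [1.5y] bond c/2=1/40: DF=(200397/200000 − 1/40·(0.969900+0.938500))/(1+1/40) = 931/1000 ≈ 0.931000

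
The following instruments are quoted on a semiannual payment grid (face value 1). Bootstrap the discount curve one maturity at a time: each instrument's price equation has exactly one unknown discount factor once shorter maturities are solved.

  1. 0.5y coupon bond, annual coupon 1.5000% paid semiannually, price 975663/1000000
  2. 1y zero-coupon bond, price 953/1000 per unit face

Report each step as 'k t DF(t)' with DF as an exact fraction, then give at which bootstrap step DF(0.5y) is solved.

1 1/2 2421/2500
2 1 953/1000
DF(0.5y) is solved at step 1

step 1 [0.5y] bond c/2=3/400: DF=(975663/1000000 − 3/400·(0))/(1+3/400) = 2421/2500 ≈ 0.968400
step 2 [1y] zero: DF = P = 953/1000 ≈ 0.953000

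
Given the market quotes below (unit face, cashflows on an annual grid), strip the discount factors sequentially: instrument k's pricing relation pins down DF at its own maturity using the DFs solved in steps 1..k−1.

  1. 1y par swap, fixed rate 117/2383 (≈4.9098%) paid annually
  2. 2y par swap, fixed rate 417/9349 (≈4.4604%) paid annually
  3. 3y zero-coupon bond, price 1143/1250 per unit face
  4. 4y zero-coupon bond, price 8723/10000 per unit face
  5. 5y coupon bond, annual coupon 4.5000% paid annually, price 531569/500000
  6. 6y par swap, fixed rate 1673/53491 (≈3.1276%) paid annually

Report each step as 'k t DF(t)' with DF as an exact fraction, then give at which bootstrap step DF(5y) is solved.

step 1 [1y] swap r/1=117/2383: DF=(1 − 117/2383·(0))/(1+117/2383) = 2383/2500 ≈ 0.953200
step 2 [2y] swap r/1=417/9349: DF=(1 − 417/9349·(0.953200))/(1+417/9349) = 4583/5000 ≈ 0.916600
step 3 [3y] zero: DF = P = 1143/1250 ≈ 0.914400
step 4 [4y] zero: DF = P = 8723/10000 ≈ 0.872300
step 5 [5y] bond c/1=9/200: DF=(531569/500000 − 9/200·(0.953200+0.916600+0.914400+0.872300))/(1+9/200) = 8599/10000 ≈ 0.859900
step 6 [6y] swap r/1=1673/53491: DF=(1 − 1673/53491·(0.953200+0.916600+0.914400+0.872300+0.859900))/(1+1673/53491) = 8327/10000 ≈ 0.832700

1 1 2383/2500
2 2 4583/5000
3 3 1143/1250
4 4 8723/10000
5 5 8599/10000
6 6 8327/10000
DF(5y) is solved at step 5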